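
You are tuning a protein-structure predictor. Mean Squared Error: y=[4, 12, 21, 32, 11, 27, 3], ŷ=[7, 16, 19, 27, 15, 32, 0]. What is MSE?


Squared errors: (4-7)²=9, (12-16)²=16, (21-19)²=4, (32-27)²=25, (11-15)²=16, (27-32)²=25, (3-0)²=9
Sum = 104
MSE = 104/7 = 104/7

104/7


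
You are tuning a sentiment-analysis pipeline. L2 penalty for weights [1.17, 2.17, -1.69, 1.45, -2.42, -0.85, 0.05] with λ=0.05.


‖w‖₂² = (1.17)² + (2.17)² + (-1.69)² + (1.45)² + (-2.42)² + (-0.85)² + (0.05)²
     = 1.3689 + 4.7089 + 2.8561 + 2.1025 + 5.8564 + 0.7225 + 0.0025
     = 17.6178
λ·‖w‖₂² = 0.05·17.6178 = 0.88089

0.88089


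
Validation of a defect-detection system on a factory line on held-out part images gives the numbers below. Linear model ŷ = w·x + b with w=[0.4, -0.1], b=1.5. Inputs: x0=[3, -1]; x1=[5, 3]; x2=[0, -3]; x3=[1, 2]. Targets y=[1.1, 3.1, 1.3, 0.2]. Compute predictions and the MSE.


ŷ0 = (0.4)·(3) + (-0.1)·(-1) + 1.5 = 2.8
ŷ1 = (0.4)·(5) + (-0.1)·(3) + 1.5 = 3.2
ŷ2 = (0.4)·(0) + (-0.1)·(-3) + 1.5 = 1.8
ŷ3 = (0.4)·(1) + (-0.1)·(2) + 1.5 = 1.7
errors² = [2.89, 0.01, 0.25, 2.25]
MSE = 5.4000/4 = 1.35

1.35


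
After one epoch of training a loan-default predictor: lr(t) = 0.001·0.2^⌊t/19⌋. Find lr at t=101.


n_drops = ⌊101/19⌋ = 5
lr = 0.001·0.2^5 = 0.001·0.00032 = 0.00000032

0.00000032


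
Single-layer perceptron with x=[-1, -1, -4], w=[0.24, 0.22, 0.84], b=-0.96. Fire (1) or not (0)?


z = (-1)·(0.24) + (-1)·(0.22) + (-4)·(0.84) - 0.96
  = -4.78
step(z) = 0 (z<0)

0


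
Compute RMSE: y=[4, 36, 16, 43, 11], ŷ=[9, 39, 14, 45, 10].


MSE = 43/5 = 8.6
RMSE = √(43/5) = 2.9326

2.9326


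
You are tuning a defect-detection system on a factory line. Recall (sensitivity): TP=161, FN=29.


Recall = TP/(TP+FN)
= 161/(161+29)
= 161/190 = 84.74%

84.74%


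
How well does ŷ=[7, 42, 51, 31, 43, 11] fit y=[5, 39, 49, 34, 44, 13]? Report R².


ȳ = 30.6667
SS_res = Σ(y-ŷ)² = 31
SS_tot = Σ(y-ȳ)² = 1565.33
R² = 1 - SS_res/SS_tot = 1 - 0.0198 = 0.9802

0.9802


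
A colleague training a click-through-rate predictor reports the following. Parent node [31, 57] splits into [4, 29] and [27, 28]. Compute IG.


Parent = [31, 57], H_parent = 0.9361
H_left = 0.5328 (n=33), H_right = 0.9998 (n=55)
H_children = (33/88)·0.5328 + (55/88)·0.9998 = 0.8247
IG = 0.9361 - 0.8247 = 0.1114

0.1114


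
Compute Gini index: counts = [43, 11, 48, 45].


Probabilities: [43/147, 11/147, 48/147, 45/147] ≈ [0.2925, 0.0748, 0.3265, 0.3061]
Σpᵢ² = (1849 + 121 + 2304 + 2025)/147² = 6299/21609
Gini = 1 - Σpᵢ² = 1 - 6299/21609 = 0.7085

0.7085


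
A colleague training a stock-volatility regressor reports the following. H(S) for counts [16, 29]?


Probabilities: [16/45, 29/45] ≈ [0.3556, 0.6444]
H = -((16/45)·log₂(16/45) + (29/45)·log₂(29/45))
  = 0.9389 bits

0.9389 bits


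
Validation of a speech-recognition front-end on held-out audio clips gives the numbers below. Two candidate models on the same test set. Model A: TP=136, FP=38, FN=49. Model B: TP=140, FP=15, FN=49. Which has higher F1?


Model A: P=136/174=0.7816, R=136/185=0.7351, F1=2PR/(P+R)=2TP/(2TP+FP+FN)=272/359=0.7577
Model B: P=140/155=0.9032, R=140/189=0.7407, F1=2PR/(P+R)=2TP/(2TP+FP+FN)=280/344=0.814
0.7577 < 0.814 → Model B

Model B


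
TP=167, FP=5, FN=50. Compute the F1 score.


Precision = 167/172 = 0.9709
Recall = 167/217 = 0.7696
F1 = 2·P·R/(P+R) = 2·TP/(2·TP+FP+FN) = 334/(334+5+50) = 334/389 = 0.8586

0.8586


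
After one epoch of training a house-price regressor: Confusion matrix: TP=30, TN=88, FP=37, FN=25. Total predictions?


Total = TP + TN + FP + FN
= 30 + 88 + 37 + 25
= 180
(Predicted positive: 67, predicted negative: 113)

180


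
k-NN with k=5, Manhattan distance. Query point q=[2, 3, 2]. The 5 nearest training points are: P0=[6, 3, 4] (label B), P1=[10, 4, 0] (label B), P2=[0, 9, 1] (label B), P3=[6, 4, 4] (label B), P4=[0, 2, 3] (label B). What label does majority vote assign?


d(q,P0) = 6  (label B)
d(q,P1) = 11  (label B)
d(q,P2) = 9  (label B)
d(q,P3) = 7  (label B)
d(q,P4) = 4  (label B)
Votes: A=0, B=5
Majority → B

B


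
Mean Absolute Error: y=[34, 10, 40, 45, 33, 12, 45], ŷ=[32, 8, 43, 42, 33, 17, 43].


Absolute errors: |34-32|=2, |10-8|=2, |40-43|=3, |45-42|=3, |33-33|=0, |12-17|=5, |45-43|=2
Sum = 17
MAE = 17/7 = 17/7

17/7


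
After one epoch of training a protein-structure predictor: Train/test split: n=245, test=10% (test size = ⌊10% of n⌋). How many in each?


Test = ⌊245·10/100⌋ = 24
Train = 245 - 24 = 221

Train: 221, Test: 24


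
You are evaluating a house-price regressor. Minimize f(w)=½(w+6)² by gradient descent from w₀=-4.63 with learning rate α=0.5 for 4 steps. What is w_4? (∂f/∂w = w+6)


step 1: grad = -4.63+6 = 1.37; w = -4.63 - 0.5·(1.37) = -5.315
step 2: grad = -5.315+6 = 0.685; w = -5.315 - 0.5·(0.685) = -5.6575
step 3: grad = -5.6575+6 = 0.3425; w = -5.6575 - 0.5·(0.3425) = -5.82875
step 4: grad = -5.82875+6 = 0.17125; w = -5.82875 - 0.5·(0.17125) = -5.914375

-5.914375


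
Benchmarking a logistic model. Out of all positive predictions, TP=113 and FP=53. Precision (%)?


Precision = TP/(TP+FP)
= 113/(113+53)
= 113/166 = 68.07%

68.07%


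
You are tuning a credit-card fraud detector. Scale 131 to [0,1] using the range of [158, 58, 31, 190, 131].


min=31, max=190
(131-31)/(190-31) = 100/159 = 0.6289

0.6289


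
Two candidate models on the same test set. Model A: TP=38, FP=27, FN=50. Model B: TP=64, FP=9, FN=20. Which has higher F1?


Model A: P=38/65=0.5846, R=38/88=0.4318, F1=2PR/(P+R)=2TP/(2TP+FP+FN)=76/153=0.4967
Model B: P=64/73=0.8767, R=64/84=0.7619, F1=2PR/(P+R)=2TP/(2TP+FP+FN)=128/157=0.8153
0.4967 < 0.8153 → Model B

Model B


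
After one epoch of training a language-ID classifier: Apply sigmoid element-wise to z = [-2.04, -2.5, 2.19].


σ(-2.04) = 1/(1+e^2.04) = 0.1151
σ(-2.5) = 1/(1+e^2.5) = 0.0759
σ(2.19) = 1/(1+e^-2.19) = 0.8993
result = [0.1151, 0.0759, 0.8993]

[0.1151, 0.0759, 0.8993]


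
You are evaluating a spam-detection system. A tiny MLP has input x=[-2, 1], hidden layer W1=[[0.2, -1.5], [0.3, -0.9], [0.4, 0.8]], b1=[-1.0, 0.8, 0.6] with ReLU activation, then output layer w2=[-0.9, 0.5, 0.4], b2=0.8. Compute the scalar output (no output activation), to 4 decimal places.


z1[0] = (0.2)·(-2) + (-1.5)·(1) - 1.0 = -2.9
z1[1] = (0.3)·(-2) + (-0.9)·(1) + 0.8 = -0.7
z1[2] = (0.4)·(-2) + (0.8)·(1) + 0.6 = 0.6
h = ReLU(z1) = [0.0, 0.0, 0.6]
output = (-0.9)·(0.0) + (0.5)·(0.0) + (0.4)·(0.6) + 0.8 = 1.04

1.04


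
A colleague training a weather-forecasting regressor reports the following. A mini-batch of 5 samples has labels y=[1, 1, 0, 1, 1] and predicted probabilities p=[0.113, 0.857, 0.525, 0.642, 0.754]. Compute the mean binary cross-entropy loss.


L[0] = -ln(0.113) = 2.1804
L[1] = -ln(0.857) = 0.1543
L[2] = -ln(1-0.525) = -ln(0.475) = 0.7444
L[3] = -ln(0.642) = 0.4432
L[4] = -ln(0.754) = 0.2824
mean = (2.1804 + 0.1543 + 0.7444 + 0.4432 + 0.2824)/5 = 0.7609

0.7609


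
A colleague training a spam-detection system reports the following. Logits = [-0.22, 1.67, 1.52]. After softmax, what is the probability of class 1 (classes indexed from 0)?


Exponentials: e^-0.22=0.8025, e^1.67=5.3122, e^1.52=4.5722
Sum = 10.6869
Softmax = [0.0751, 0.4971, 0.4278]
p[1] = 5.3122/10.6869 = 0.4971

0.4971


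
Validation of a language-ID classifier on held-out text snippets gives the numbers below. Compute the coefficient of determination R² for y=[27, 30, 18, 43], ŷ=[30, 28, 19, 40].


ȳ = 29.5
SS_res = Σ(y-ŷ)² = 23
SS_tot = Σ(y-ȳ)² = 321
R² = 1 - SS_res/SS_tot = 1 - 0.0717 = 0.9283

0.9283


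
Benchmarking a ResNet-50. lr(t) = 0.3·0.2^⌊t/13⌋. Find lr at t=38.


n_drops = ⌊38/13⌋ = 2
lr = 0.3·0.2^2 = 0.3·0.04 = 0.012

0.012


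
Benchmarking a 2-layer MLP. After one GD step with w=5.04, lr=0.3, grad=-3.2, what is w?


w_new = w - α·∇
= 5.04 - 0.3·-3.2
= 5.04 + 0.96
= 6

6


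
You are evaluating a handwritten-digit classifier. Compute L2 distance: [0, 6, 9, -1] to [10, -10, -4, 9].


d = √((0-10)² + (6+ 10)² + (9+ 4)² + (-1-9)²)
  = √(100 + 256 + 169 + 100)
  = √625 = 25.0

25.0


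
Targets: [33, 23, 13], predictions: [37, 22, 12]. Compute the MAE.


Absolute errors: |33-37|=4, |23-22|=1, |13-12|=1
Sum = 6
MAE = 6/3 = 2

2


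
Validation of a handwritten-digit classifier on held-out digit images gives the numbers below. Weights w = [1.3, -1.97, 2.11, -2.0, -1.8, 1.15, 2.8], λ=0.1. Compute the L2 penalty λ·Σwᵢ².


‖w‖₂² = (1.3)² + (-1.97)² + (2.11)² + (-2.0)² + (-1.8)² + (1.15)² + (2.8)²
     = 1.69 + 3.8809 + 4.4521 + 4 + 3.24 + 1.3225 + 7.84
     = 26.4255
λ·‖w‖₂² = 0.1·26.4255 = 2.64255

2.64255


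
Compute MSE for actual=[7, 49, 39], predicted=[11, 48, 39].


Squared errors: (7-11)²=16, (49-48)²=1, (39-39)²=0
Sum = 17
MSE = 17/3 = 17/3

17/3


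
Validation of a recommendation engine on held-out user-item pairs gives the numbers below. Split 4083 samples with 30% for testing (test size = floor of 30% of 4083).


Test = ⌊4083·30/100⌋ = 1224
Train = 4083 - 1224 = 2859

Train: 2859, Test: 1224


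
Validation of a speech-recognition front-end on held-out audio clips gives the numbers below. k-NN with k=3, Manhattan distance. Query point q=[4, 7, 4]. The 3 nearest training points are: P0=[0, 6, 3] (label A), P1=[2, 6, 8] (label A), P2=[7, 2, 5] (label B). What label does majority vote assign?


d(q,P0) = 6  (label A)
d(q,P1) = 7  (label A)
d(q,P2) = 9  (label B)
Votes: A=2, B=1
Majority → A

A


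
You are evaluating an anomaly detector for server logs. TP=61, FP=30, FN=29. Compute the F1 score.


Precision = 61/91 = 0.6703
Recall = 61/90 = 0.6778
F1 = 2·P·R/(P+R) = 2·TP/(2·TP+FP+FN) = 122/(122+30+29) = 122/181 = 0.674

0.674


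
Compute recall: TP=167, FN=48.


Recall = TP/(TP+FN)
= 167/(167+48)
= 167/215 = 77.67%

77.67%


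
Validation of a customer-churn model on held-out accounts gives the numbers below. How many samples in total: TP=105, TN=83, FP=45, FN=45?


Total = TP + TN + FP + FN
= 105 + 83 + 45 + 45
= 278
(Predicted positive: 150, predicted negative: 128)

278


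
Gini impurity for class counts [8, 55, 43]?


Probabilities: [8/106, 55/106, 43/106] ≈ [0.0755, 0.5189, 0.4057]
Σpᵢ² = (64 + 3025 + 1849)/106² = 4938/11236
Gini = 1 - Σpᵢ² = 1 - 4938/11236 = 0.5605

0.5605


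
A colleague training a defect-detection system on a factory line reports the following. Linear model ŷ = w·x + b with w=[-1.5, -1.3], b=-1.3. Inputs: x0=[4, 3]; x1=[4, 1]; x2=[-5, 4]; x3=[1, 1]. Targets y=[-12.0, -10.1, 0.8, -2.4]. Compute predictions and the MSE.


ŷ0 = (-1.5)·(4) + (-1.3)·(3) - 1.3 = -11.2
ŷ1 = (-1.5)·(4) + (-1.3)·(1) - 1.3 = -8.6
ŷ2 = (-1.5)·(-5) + (-1.3)·(4) - 1.3 = 1.0
ŷ3 = (-1.5)·(1) + (-1.3)·(1) - 1.3 = -4.1
errors² = [0.64, 2.25, 0.04, 2.89]
MSE = 5.8200/4 = 1.455

1.455


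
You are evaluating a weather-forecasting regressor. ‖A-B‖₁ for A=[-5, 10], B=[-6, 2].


d = |-5+ 6| + |10-2|
  = 1 + 8
  = 9

9


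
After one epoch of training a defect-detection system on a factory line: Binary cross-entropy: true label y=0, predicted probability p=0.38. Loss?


BCE = -[y·ln(p) + (1-y)·ln(1-p)]
= -0 - 1·ln(1-0.38)
= -ln(0.62) = 0.478

0.478


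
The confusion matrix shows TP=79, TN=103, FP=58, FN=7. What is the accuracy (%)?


Accuracy = (TP+TN)/(TP+TN+FP+FN)
= (79+103)/(247)
= 182/247 = 73.68%

73.68%


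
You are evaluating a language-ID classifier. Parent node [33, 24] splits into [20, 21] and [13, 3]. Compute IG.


Parent = [33, 24], H_parent = 0.9819
H_left = 0.9996 (n=41), H_right = 0.6962 (n=16)
H_children = (41/57)·0.9996 + (16/57)·0.6962 = 0.9144
IG = 0.9819 - 0.9144 = 0.0675

0.0675


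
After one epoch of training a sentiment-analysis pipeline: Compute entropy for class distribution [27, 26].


Probabilities: [27/53, 26/53] ≈ [0.5094, 0.4906]
H = -((27/53)·log₂(27/53) + (26/53)·log₂(26/53))
  = 0.9997 bits

0.9997 bits


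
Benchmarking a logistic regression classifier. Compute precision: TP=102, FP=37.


Precision = TP/(TP+FP)
= 102/(102+37)
= 102/139 = 73.38%

73.38%


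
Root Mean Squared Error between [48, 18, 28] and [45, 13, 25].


MSE = 43/3 = 14.3333
RMSE = √(43/3) = 3.7859

3.7859


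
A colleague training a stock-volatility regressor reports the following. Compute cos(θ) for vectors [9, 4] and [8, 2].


A·B = 9·8 + 4·2 = 80
‖A‖ = √97 = 9.8489, ‖B‖ = √68 = 8.2462
cos = 80/(√97·√68) = 80/√6596 = 0.985

0.985


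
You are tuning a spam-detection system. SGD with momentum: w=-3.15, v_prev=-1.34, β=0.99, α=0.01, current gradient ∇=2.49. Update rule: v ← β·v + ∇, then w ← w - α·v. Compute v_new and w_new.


v_new = 0.99·-1.34 + 2.49 = -1.3266 + 2.49 = 1.1634
w_new = -3.15 - 0.01·1.1634 = -3.15 - 0.011634 = -3.161634

v_new=1.1634, w_new=-3.161634


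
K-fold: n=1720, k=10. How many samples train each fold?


Fold size = 1720/10 = 172
Training per fold = 1720 - 172 = 1548

1548


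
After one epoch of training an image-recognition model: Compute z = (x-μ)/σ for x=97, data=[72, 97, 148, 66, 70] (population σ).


μ = 90.6, σ = 30.6959
z = (97 - 90.6)/30.6959 = 0.2085

0.2085


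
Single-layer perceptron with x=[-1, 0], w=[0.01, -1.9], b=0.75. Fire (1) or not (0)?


z = (-1)·(0.01) + (0)·(-1.9) + 0.75
  = 0.74
step(z) = 1 (z≥0)

1


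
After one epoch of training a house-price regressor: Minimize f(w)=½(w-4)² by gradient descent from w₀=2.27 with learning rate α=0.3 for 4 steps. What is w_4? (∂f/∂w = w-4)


step 1: grad = 2.27-4 = -1.73; w = 2.27 - 0.3·(-1.73) = 2.789
step 2: grad = 2.789-4 = -1.211; w = 2.789 - 0.3·(-1.211) = 3.1523
step 3: grad = 3.1523-4 = -0.8477; w = 3.1523 - 0.3·(-0.8477) = 3.40661
step 4: grad = 3.40661-4 = -0.59339; w = 3.40661 - 0.3·(-0.59339) = 3.584627

3.584627


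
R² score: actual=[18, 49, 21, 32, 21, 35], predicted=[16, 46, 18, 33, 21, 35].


ȳ = 29.3333
SS_res = Σ(y-ŷ)² = 23
SS_tot = Σ(y-ȳ)² = 693.33
R² = 1 - SS_res/SS_tot = 1 - 0.0332 = 0.9668

0.9668


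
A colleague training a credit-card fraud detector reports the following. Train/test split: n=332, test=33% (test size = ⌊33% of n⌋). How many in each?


Test = ⌊332·33/100⌋ = 109
Train = 332 - 109 = 223

Train: 223, Test: 109


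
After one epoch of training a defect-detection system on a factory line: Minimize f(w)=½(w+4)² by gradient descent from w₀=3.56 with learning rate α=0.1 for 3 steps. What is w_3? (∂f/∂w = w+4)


step 1: grad = 3.56+4 = 7.56; w = 3.56 - 0.1·(7.56) = 2.804
step 2: grad = 2.804+4 = 6.804; w = 2.804 - 0.1·(6.804) = 2.1236
step 3: grad = 2.1236+4 = 6.1236; w = 2.1236 - 0.1·(6.1236) = 1.51124

1.51124


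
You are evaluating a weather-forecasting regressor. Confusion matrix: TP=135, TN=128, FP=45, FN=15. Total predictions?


Total = TP + TN + FP + FN
= 135 + 128 + 45 + 15
= 323
(Predicted positive: 180, predicted negative: 143)

323


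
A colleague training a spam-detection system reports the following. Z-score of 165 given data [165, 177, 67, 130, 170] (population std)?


μ = 141.8, σ = 40.7598
z = (165 - 141.8)/40.7598 = 0.5692

0.5692


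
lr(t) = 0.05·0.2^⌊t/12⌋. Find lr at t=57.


n_drops = ⌊57/12⌋ = 4
lr = 0.05·0.2^4 = 0.05·0.0016 = 0.00008

0.00008


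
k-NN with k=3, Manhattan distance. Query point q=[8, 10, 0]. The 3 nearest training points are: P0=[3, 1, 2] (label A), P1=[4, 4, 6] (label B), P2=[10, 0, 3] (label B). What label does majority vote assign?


d(q,P0) = 16  (label A)
d(q,P1) = 16  (label B)
d(q,P2) = 15  (label B)
Votes: A=1, B=2
Majority → B

B


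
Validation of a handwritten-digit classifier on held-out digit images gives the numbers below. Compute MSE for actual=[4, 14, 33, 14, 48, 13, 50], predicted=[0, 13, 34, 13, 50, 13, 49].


Squared errors: (4-0)²=16, (14-13)²=1, (33-34)²=1, (14-13)²=1, (48-50)²=4, (13-13)²=0, (50-49)²=1
Sum = 24
MSE = 24/7 = 24/7

24/7


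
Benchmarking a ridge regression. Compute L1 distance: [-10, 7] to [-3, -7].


d = |-10+ 3| + |7+ 7|
  = 7 + 14
  = 21

21


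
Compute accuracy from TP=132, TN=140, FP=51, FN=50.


Accuracy = (TP+TN)/(TP+TN+FP+FN)
= (132+140)/(373)
= 272/373 = 72.92%

72.92%


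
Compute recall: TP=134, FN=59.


Recall = TP/(TP+FN)
= 134/(134+59)
= 134/193 = 69.43%

69.43%


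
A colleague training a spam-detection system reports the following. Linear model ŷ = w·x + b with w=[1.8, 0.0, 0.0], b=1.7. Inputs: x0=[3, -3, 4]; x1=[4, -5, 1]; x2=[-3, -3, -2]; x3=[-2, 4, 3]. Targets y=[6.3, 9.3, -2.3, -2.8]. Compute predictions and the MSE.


ŷ0 = (1.8)·(3) + (0.0)·(-3) + (0.0)·(4) + 1.7 = 7.1
ŷ1 = (1.8)·(4) + (0.0)·(-5) + (0.0)·(1) + 1.7 = 8.9
ŷ2 = (1.8)·(-3) + (0.0)·(-3) + (0.0)·(-2) + 1.7 = -3.7
ŷ3 = (1.8)·(-2) + (0.0)·(4) + (0.0)·(3) + 1.7 = -1.9
errors² = [0.64, 0.16, 1.96, 0.81]
MSE = 3.5700/4 = 0.8925

0.8925


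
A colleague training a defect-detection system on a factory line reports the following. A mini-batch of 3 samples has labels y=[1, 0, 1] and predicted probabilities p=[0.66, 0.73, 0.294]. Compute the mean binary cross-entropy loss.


L[0] = -ln(0.66) = 0.4155
L[1] = -ln(1-0.73) = -ln(0.27) = 1.3093
L[2] = -ln(0.294) = 1.2242
mean = (0.4155 + 1.3093 + 1.2242)/3 = 0.983

0.983


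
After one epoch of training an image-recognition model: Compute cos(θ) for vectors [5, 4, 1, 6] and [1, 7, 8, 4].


A·B = 5·1 + 4·7 + 1·8 + 6·4 = 65
‖A‖ = √78 = 8.8318, ‖B‖ = √130 = 11.4018
cos = 65/(√78·√130) = 65/√10140 = 0.6455

0.6455


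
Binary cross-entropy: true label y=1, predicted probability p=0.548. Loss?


BCE = -[y·ln(p) + (1-y)·ln(1-p)]
= -1·ln(0.548) - 0
= -ln(0.548) = 0.6015

0.6015


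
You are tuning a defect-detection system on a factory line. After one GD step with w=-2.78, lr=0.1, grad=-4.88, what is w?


w_new = w - α·∇
= -2.78 - 0.1·-4.88
= -2.78 + 0.488
= -2.292

-2.292


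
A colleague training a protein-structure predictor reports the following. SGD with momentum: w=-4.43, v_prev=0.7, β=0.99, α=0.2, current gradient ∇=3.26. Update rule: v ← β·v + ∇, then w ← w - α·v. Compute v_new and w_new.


v_new = 0.99·0.7 + 3.26 = 0.693 + 3.26 = 3.953
w_new = -4.43 - 0.2·3.953 = -4.43 - 0.7906 = -5.2206

v_new=3.953, w_new=-5.2206


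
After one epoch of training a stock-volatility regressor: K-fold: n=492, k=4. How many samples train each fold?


Fold size = 492/4 = 123
Training per fold = 492 - 123 = 369

369


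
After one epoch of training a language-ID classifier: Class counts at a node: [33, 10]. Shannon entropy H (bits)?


Probabilities: [33/43, 10/43] ≈ [0.7674, 0.2326]
H = -((33/43)·log₂(33/43) + (10/43)·log₂(10/43))
  = 0.7824 bits

0.7824 bits


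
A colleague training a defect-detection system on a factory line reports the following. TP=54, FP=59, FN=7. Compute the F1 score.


Precision = 54/113 = 0.4779
Recall = 54/61 = 0.8852
F1 = 2·P·R/(P+R) = 2·TP/(2·TP+FP+FN) = 108/(108+59+7) = 108/174 = 0.6207

0.6207


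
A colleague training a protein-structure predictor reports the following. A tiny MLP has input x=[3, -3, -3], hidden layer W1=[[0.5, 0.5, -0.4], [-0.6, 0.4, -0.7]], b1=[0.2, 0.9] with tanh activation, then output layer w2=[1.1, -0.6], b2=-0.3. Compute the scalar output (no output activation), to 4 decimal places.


z1[0] = (0.5)·(3) + (0.5)·(-3) + (-0.4)·(-3) + 0.2 = 1.4
z1[1] = (-0.6)·(3) + (0.4)·(-3) + (-0.7)·(-3) + 0.9 = 0.0
h = tanh(z1) = [0.8854, 0.0]
output = (1.1)·(0.8854) + (-0.6)·(0.0) - 0.3 = 0.6739

0.6739


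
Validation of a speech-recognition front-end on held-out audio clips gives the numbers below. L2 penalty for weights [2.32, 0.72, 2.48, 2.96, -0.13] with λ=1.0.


‖w‖₂² = (2.32)² + (0.72)² + (2.48)² + (2.96)² + (-0.13)²
     = 5.3824 + 0.5184 + 6.1504 + 8.7616 + 0.0169
     = 20.8297
λ·‖w‖₂² = 1.0·20.8297 = 20.8297

20.8297


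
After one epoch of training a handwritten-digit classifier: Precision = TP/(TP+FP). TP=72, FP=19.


Precision = TP/(TP+FP)
= 72/(72+19)
= 72/91 = 79.12%

79.12%


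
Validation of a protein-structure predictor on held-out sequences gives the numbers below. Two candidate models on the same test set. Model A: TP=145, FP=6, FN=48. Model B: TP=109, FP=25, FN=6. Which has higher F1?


Model A: P=145/151=0.9603, R=145/193=0.7513, F1=2PR/(P+R)=2TP/(2TP+FP+FN)=290/344=0.843
Model B: P=109/134=0.8134, R=109/115=0.9478, F1=2PR/(P+R)=2TP/(2TP+FP+FN)=218/249=0.8755
0.843 < 0.8755 → Model B

Model B


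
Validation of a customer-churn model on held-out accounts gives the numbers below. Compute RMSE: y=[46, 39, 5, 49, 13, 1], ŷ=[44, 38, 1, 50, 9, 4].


MSE = 47/6 = 7.8333
RMSE = √(47/6) = 2.7988

2.7988


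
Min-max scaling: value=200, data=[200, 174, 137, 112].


min=112, max=200
(200-112)/(200-112) = 88/88 = 1.0

1.0


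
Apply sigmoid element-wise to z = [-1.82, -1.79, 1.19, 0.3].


σ(-1.82) = 1/(1+e^1.82) = 0.1394
σ(-1.79) = 1/(1+e^1.79) = 0.1431
σ(1.19) = 1/(1+e^-1.19) = 0.7667
σ(0.3) = 1/(1+e^-0.3) = 0.5744
result = [0.1394, 0.1431, 0.7667, 0.5744]

[0.1394, 0.1431, 0.7667, 0.5744]


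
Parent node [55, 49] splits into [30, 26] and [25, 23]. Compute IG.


Parent = [55, 49], H_parent = 0.9976
H_left = 0.9963 (n=56), H_right = 0.9987 (n=48)
H_children = (56/104)·0.9963 + (48/104)·0.9987 = 0.9974
IG = 0.9976 - 0.9974 = 0.0002

0.0002


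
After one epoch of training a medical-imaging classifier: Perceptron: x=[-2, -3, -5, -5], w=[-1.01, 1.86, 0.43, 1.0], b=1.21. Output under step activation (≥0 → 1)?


z = (-2)·(-1.01) + (-3)·(1.86) + (-5)·(0.43) + (-5)·(1.0) + 1.21
  = -9.5
step(z) = 0 (z<0)

0


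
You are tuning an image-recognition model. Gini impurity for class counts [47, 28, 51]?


Probabilities: [47/126, 28/126, 51/126] ≈ [0.373, 0.2222, 0.4048]
Σpᵢ² = (2209 + 784 + 2601)/126² = 5594/15876
Gini = 1 - Σpᵢ² = 1 - 5594/15876 = 0.6476

0.6476


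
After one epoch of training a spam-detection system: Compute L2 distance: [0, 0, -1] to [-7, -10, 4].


d = √((0+ 7)² + (0+ 10)² + (-1-4)²)
  = √(49 + 100 + 25)
  = √174 = 13.1909

13.1909


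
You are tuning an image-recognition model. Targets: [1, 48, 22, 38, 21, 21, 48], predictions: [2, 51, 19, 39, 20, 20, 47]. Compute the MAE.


Absolute errors: |1-2|=1, |48-51|=3, |22-19|=3, |38-39|=1, |21-20|=1, |21-20|=1, |48-47|=1
Sum = 11
MAE = 11/7 = 11/7

11/7


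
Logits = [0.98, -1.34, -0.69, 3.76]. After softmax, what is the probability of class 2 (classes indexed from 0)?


Exponentials: e^0.98=2.6645, e^-1.34=0.2618, e^-0.69=0.5016, e^3.76=42.9484
Sum = 46.3763
Softmax = [0.0575, 0.0056, 0.0108, 0.9261]
p[2] = 0.5016/46.3763 = 0.0108

0.0108


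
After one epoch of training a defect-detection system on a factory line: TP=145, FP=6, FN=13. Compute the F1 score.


Precision = 145/151 = 0.9603
Recall = 145/158 = 0.9177
F1 = 2·P·R/(P+R) = 2·TP/(2·TP+FP+FN) = 290/(290+6+13) = 290/309 = 0.9385

0.9385


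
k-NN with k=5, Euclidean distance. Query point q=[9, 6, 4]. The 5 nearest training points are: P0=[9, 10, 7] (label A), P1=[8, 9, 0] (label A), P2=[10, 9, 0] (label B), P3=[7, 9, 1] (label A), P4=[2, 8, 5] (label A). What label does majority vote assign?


d(q,P0) = 5.0  (label A)
d(q,P1) = 5.099  (label A)
d(q,P2) = 5.099  (label B)
d(q,P3) = 4.6904  (label A)
d(q,P4) = 7.3485  (label A)
Votes: A=4, B=1
Majority → A

A


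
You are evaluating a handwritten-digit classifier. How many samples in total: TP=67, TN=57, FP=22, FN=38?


Total = TP + TN + FP + FN
= 67 + 57 + 22 + 38
= 184
(Predicted positive: 89, predicted negative: 95)

184


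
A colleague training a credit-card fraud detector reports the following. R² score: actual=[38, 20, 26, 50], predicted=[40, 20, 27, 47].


ȳ = 33.5
SS_res = Σ(y-ŷ)² = 14
SS_tot = Σ(y-ȳ)² = 531
R² = 1 - SS_res/SS_tot = 1 - 0.0264 = 0.9736

0.9736


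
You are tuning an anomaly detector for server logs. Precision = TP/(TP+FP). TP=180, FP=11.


Precision = TP/(TP+FP)
= 180/(180+11)
= 180/191 = 94.24%

94.24%


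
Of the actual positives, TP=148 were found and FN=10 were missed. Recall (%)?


Recall = TP/(TP+FN)
= 148/(148+10)
= 148/158 = 93.67%

93.67%


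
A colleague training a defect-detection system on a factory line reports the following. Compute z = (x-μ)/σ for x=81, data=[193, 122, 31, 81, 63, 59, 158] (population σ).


μ = 101, σ = 54.3297
z = (81 - 101)/54.3297 = -0.3681

-0.3681


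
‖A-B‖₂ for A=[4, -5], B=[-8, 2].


d = √((4+ 8)² + (-5-2)²)
  = √(144 + 49)
  = √193 = 13.8924

13.8924


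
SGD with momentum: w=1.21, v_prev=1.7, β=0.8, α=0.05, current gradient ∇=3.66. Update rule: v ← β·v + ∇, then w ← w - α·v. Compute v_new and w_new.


v_new = 0.8·1.7 + 3.66 = 1.36 + 3.66 = 5.02
w_new = 1.21 - 0.05·5.02 = 1.21 - 0.251 = 0.959

v_new=5.02, w_new=0.959


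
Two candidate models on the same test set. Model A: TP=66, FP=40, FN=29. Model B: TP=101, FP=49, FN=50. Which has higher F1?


Model A: P=66/106=0.6226, R=66/95=0.6947, F1=2PR/(P+R)=2TP/(2TP+FP+FN)=132/201=0.6567
Model B: P=101/150=0.6733, R=101/151=0.6689, F1=2PR/(P+R)=2TP/(2TP+FP+FN)=202/301=0.6711
0.6567 < 0.6711 → Model B

Model B


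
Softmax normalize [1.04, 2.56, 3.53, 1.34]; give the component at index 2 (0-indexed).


Exponentials: e^1.04=2.8292, e^2.56=12.9358, e^3.53=34.124, e^1.34=3.819
Sum = 53.708
Softmax = [0.0527, 0.2409, 0.6354, 0.0711]
p[2] = 34.124/53.708 = 0.6354

0.6354


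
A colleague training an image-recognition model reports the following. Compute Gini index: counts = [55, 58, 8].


Probabilities: [55/121, 58/121, 8/121] ≈ [0.4545, 0.4793, 0.0661]
Σpᵢ² = (3025 + 3364 + 64)/121² = 6453/14641
Gini = 1 - Σpᵢ² = 1 - 6453/14641 = 0.5593

0.5593


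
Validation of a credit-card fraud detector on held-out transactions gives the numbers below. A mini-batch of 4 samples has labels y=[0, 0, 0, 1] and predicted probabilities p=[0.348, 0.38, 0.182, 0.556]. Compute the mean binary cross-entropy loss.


L[0] = -ln(1-0.348) = -ln(0.652) = 0.4277
L[1] = -ln(1-0.38) = -ln(0.62) = 0.478
L[2] = -ln(1-0.182) = -ln(0.818) = 0.2009
L[3] = -ln(0.556) = 0.587
mean = (0.4277 + 0.478 + 0.2009 + 0.587)/4 = 0.4234

0.4234


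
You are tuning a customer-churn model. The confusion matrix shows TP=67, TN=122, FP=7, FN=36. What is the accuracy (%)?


Accuracy = (TP+TN)/(TP+TN+FP+FN)
= (67+122)/(232)
= 189/232 = 81.47%

81.47%


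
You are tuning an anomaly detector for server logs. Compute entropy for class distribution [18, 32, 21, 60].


Probabilities: [18/131, 32/131, 21/131, 60/131] ≈ [0.1374, 0.2443, 0.1603, 0.458]
H = -((18/131)·log₂(18/131) + (32/131)·log₂(32/131) + (21/131)·log₂(21/131) + (60/131)·log₂(60/131))
  = 1.8295 bits

1.8295 bits


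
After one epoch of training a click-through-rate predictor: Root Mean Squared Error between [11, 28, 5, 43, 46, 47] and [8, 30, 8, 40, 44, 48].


MSE = 36/6 = 6
RMSE = √(36/6) = 2.4495

2.4495


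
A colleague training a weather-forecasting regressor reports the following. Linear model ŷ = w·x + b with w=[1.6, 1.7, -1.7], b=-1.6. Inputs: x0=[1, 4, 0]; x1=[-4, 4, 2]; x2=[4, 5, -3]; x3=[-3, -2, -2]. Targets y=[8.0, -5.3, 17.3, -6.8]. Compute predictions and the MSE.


ŷ0 = (1.6)·(1) + (1.7)·(4) + (-1.7)·(0) - 1.6 = 6.8
ŷ1 = (1.6)·(-4) + (1.7)·(4) + (-1.7)·(2) - 1.6 = -4.6
ŷ2 = (1.6)·(4) + (1.7)·(5) + (-1.7)·(-3) - 1.6 = 18.4
ŷ3 = (1.6)·(-3) + (1.7)·(-2) + (-1.7)·(-2) - 1.6 = -6.4
errors² = [1.44, 0.49, 1.21, 0.16]
MSE = 3.3000/4 = 0.825

0.825


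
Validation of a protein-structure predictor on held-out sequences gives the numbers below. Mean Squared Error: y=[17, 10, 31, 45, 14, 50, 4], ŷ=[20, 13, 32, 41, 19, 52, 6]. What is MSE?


Squared errors: (17-20)²=9, (10-13)²=9, (31-32)²=1, (45-41)²=16, (14-19)²=25, (50-52)²=4, (4-6)²=4
Sum = 68
MSE = 68/7 = 68/7

68/7


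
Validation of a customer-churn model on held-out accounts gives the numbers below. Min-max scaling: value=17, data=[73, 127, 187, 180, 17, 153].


min=17, max=187
(17-17)/(187-17) = 0/170 = 0.0

0.0


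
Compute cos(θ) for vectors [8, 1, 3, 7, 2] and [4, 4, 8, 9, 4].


A·B = 8·4 + 1·4 + 3·8 + 7·9 + 2·4 = 131
‖A‖ = √127 = 11.2694, ‖B‖ = √193 = 13.8924
cos = 131/(√127·√193) = 131/√24511 = 0.8367

0.8367


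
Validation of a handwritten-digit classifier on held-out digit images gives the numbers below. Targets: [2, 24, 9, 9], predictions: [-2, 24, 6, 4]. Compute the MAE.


Absolute errors: |2+ 2|=4, |24-24|=0, |9-6|=3, |9-4|=5
Sum = 12
MAE = 12/4 = 3

3


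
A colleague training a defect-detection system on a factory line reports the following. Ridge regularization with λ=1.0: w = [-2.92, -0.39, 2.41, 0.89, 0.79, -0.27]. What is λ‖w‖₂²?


‖w‖₂² = (-2.92)² + (-0.39)² + (2.41)² + (0.89)² + (0.79)² + (-0.27)²
     = 8.5264 + 0.1521 + 5.8081 + 0.7921 + 0.6241 + 0.0729
     = 15.9757
λ·‖w‖₂² = 1.0·15.9757 = 15.9757

15.9757


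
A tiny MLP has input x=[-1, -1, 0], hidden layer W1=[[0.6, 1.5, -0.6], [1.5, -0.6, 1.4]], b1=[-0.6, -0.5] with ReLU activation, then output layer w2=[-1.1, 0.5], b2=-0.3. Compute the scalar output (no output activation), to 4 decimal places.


z1[0] = (0.6)·(-1) + (1.5)·(-1) + (-0.6)·(0) - 0.6 = -2.7
z1[1] = (1.5)·(-1) + (-0.6)·(-1) + (1.4)·(0) - 0.5 = -1.4
h = ReLU(z1) = [0.0, 0.0]
output = (-1.1)·(0.0) + (0.5)·(0.0) - 0.3 = -0.3

-0.3


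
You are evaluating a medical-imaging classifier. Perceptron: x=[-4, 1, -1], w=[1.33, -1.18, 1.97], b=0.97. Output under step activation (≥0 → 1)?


z = (-4)·(1.33) + (1)·(-1.18) + (-1)·(1.97) + 0.97
  = -7.5
step(z) = 0 (z<0)

0


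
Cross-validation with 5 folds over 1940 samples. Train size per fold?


Fold size = 1940/5 = 388
Training per fold = 1940 - 388 = 1552

1552


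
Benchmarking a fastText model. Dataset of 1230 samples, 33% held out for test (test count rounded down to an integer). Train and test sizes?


Test = ⌊1230·33/100⌋ = 405
Train = 1230 - 405 = 825

Train: 825, Test: 405


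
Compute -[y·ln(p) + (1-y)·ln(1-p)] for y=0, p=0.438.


BCE = -[y·ln(p) + (1-y)·ln(1-p)]
= -0 - 1·ln(1-0.438)
= -ln(0.562) = 0.5763

0.5763


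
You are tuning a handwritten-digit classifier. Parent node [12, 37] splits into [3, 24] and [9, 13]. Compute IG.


Parent = [12, 37], H_parent = 0.8031
H_left = 0.5033 (n=27), H_right = 0.976 (n=22)
H_children = (27/49)·0.5033 + (22/49)·0.976 = 0.7155
IG = 0.8031 - 0.7155 = 0.0876

0.0876


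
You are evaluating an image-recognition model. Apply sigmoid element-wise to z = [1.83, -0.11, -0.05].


σ(1.83) = 1/(1+e^-1.83) = 0.8618
σ(-0.11) = 1/(1+e^0.11) = 0.4725
σ(-0.05) = 1/(1+e^0.05) = 0.4875
result = [0.8618, 0.4725, 0.4875]

[0.8618, 0.4725, 0.4875]


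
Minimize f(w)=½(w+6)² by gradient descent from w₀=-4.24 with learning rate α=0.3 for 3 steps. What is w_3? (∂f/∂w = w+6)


step 1: grad = -4.24+6 = 1.76; w = -4.24 - 0.3·(1.76) = -4.768
step 2: grad = -4.768+6 = 1.232; w = -4.768 - 0.3·(1.232) = -5.1376
step 3: grad = -5.1376+6 = 0.8624; w = -5.1376 - 0.3·(0.8624) = -5.39632

-5.39632


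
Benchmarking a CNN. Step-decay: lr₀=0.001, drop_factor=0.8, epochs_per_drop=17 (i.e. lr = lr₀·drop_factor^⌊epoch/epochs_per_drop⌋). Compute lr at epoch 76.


n_drops = ⌊76/17⌋ = 4
lr = 0.001·0.8^4 = 0.001·0.4096 = 0.0004096

0.0004096


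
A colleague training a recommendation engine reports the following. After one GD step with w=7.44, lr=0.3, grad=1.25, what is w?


w_new = w - α·∇
= 7.44 - 0.3·1.25
= 7.44 - 0.375
= 7.065

7.065


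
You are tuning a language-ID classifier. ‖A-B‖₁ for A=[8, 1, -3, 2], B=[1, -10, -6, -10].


d = |8-1| + |1+ 10| + |-3+ 6| + |2+ 10|
  = 7 + 11 + 3 + 12
  = 33

33


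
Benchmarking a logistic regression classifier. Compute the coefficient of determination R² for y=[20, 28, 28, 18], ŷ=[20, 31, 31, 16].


ȳ = 23.5
SS_res = Σ(y-ŷ)² = 22
SS_tot = Σ(y-ȳ)² = 83
R² = 1 - SS_res/SS_tot = 1 - 0.2651 = 0.7349

0.7349


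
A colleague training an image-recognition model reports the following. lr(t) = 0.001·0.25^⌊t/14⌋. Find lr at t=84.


n_drops = ⌊84/14⌋ = 6
lr = 0.001·0.25^6 = 0.001·0.000244140625 = 0.000000244140625

0.000000244140625


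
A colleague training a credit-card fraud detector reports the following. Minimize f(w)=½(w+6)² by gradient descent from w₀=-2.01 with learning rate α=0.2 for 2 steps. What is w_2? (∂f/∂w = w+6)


step 1: grad = -2.01+6 = 3.99; w = -2.01 - 0.2·(3.99) = -2.808
step 2: grad = -2.808+6 = 3.192; w = -2.808 - 0.2·(3.192) = -3.4464

-3.4464


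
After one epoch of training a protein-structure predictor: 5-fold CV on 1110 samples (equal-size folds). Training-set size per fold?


Fold size = 1110/5 = 222
Training per fold = 1110 - 222 = 888

888


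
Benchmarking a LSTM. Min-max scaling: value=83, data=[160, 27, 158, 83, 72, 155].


min=27, max=160
(83-27)/(160-27) = 56/133 = 0.4211

0.4211


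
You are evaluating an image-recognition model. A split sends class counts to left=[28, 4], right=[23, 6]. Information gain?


Parent = [51, 10], H_parent = 0.6436
H_left = 0.5436 (n=32), H_right = 0.7355 (n=29)
H_children = (32/61)·0.5436 + (29/61)·0.7355 = 0.6348
IG = 0.6436 - 0.6348 = 0.0088

0.0088


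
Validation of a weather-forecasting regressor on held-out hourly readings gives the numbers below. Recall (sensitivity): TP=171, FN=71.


Recall = TP/(TP+FN)
= 171/(171+71)
= 171/242 = 70.66%

70.66%


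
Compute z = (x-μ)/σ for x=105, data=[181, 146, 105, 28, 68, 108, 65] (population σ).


μ = 100.1429, σ = 48.1053
z = (105 - 100.1429)/48.1053 = 0.101

0.101


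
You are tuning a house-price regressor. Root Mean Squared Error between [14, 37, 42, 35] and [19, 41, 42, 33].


MSE = 45/4 = 11.25
RMSE = √(45/4) = 3.3541

3.3541


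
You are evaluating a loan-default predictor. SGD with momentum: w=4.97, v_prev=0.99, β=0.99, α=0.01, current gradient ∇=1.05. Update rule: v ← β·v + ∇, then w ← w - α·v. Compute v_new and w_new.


v_new = 0.99·0.99 + 1.05 = 0.9801 + 1.05 = 2.0301
w_new = 4.97 - 0.01·2.0301 = 4.97 - 0.020301 = 4.949699

v_new=2.0301, w_new=4.949699


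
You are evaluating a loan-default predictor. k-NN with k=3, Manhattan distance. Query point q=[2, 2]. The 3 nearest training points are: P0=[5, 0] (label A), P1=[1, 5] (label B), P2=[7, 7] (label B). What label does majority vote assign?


d(q,P0) = 5  (label A)
d(q,P1) = 4  (label B)
d(q,P2) = 10  (label B)
Votes: A=1, B=2
Majority → B

B


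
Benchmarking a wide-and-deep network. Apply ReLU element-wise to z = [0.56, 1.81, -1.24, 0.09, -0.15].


ReLU(0.56) = max(0, 0.56) = 0.56
ReLU(1.81) = max(0, 1.81) = 1.81
ReLU(-1.24) = max(0, -1.24) = 0.0
ReLU(0.09) = max(0, 0.09) = 0.09
ReLU(-0.15) = max(0, -0.15) = 0.0
result = [0.56, 1.81, 0.0, 0.09, 0.0]

[0.56, 1.81, 0.0, 0.09, 0.0]


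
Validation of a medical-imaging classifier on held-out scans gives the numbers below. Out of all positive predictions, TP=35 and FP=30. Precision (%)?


Precision = TP/(TP+FP)
= 35/(35+30)
= 35/65 = 53.85%

53.85%


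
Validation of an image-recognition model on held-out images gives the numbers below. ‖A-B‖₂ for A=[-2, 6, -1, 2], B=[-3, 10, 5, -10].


d = √((-2+ 3)² + (6-10)² + (-1-5)² + (2+ 10)²)
  = √(1 + 16 + 36 + 144)
  = √197 = 14.0357

14.0357


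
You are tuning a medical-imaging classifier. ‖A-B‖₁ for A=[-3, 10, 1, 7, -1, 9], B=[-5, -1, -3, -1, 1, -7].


d = |-3+ 5| + |10+ 1| + |1+ 3| + |7+ 1| + |-1-1| + |9+ 7|
  = 2 + 11 + 4 + 8 + 2 + 16
  = 43

43


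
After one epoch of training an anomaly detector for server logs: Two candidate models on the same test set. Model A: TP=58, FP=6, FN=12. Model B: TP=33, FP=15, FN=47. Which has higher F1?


Model A: P=58/64=0.9062, R=58/70=0.8286, F1=2PR/(P+R)=2TP/(2TP+FP+FN)=116/134=0.8657
Model B: P=33/48=0.6875, R=33/80=0.4125, F1=2PR/(P+R)=2TP/(2TP+FP+FN)=66/128=0.5156
0.8657 > 0.5156 → Model A

Model A


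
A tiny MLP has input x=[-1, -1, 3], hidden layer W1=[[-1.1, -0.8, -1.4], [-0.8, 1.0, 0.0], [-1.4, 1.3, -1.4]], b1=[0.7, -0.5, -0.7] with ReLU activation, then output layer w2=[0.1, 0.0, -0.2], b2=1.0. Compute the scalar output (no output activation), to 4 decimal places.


z1[0] = (-1.1)·(-1) + (-0.8)·(-1) + (-1.4)·(3) + 0.7 = -1.6
z1[1] = (-0.8)·(-1) + (1.0)·(-1) + (0.0)·(3) - 0.5 = -0.7
z1[2] = (-1.4)·(-1) + (1.3)·(-1) + (-1.4)·(3) - 0.7 = -4.8
h = ReLU(z1) = [0.0, 0.0, 0.0]
output = (0.1)·(0.0) + (0.0)·(0.0) + (-0.2)·(0.0) + 1.0 = 1.0

1.0


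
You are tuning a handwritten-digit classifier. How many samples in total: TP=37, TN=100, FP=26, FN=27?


Total = TP + TN + FP + FN
= 37 + 100 + 26 + 27
= 190
(Predicted positive: 63, predicted negative: 127)

190


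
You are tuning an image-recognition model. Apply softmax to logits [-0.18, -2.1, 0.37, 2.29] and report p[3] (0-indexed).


Exponentials: e^-0.18=0.8353, e^-2.1=0.1225, e^0.37=1.4477, e^2.29=9.8749
Sum = 12.2804
Softmax = [0.068, 0.01, 0.1179, 0.8041]
p[3] = 9.8749/12.2804 = 0.8041

0.8041


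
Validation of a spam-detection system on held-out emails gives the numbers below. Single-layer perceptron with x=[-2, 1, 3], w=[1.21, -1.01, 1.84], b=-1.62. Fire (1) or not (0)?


z = (-2)·(1.21) + (1)·(-1.01) + (3)·(1.84) - 1.62
  = 0.47
step(z) = 1 (z≥0)

1


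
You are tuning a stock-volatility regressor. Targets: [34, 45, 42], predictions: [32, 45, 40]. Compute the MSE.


Squared errors: (34-32)²=4, (45-45)²=0, (42-40)²=4
Sum = 8
MSE = 8/3 = 8/3

8/3


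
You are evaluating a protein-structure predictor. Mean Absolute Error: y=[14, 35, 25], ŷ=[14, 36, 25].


Absolute errors: |14-14|=0, |35-36|=1, |25-25|=0
Sum = 1
MAE = 1/3 = 1/3

1/3


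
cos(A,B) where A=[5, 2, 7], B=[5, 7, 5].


A·B = 5·5 + 2·7 + 7·5 = 74
‖A‖ = √78 = 8.8318, ‖B‖ = √99 = 9.9499
cos = 74/(√78·√99) = 74/√7722 = 0.8421

0.8421


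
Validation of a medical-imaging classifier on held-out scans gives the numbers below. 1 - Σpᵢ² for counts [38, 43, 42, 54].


Probabilities: [38/177, 43/177, 42/177, 54/177] ≈ [0.2147, 0.2429, 0.2373, 0.3051]
Σpᵢ² = (1444 + 1849 + 1764 + 2916)/177² = 7973/31329
Gini = 1 - Σpᵢ² = 1 - 7973/31329 = 0.7455

0.7455


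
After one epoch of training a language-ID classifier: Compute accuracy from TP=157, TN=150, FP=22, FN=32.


Accuracy = (TP+TN)/(TP+TN+FP+FN)
= (157+150)/(361)
= 307/361 = 85.04%

85.04%


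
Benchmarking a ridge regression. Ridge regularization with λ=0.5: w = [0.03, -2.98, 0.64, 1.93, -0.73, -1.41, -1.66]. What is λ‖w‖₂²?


‖w‖₂² = (0.03)² + (-2.98)² + (0.64)² + (1.93)² + (-0.73)² + (-1.41)² + (-1.66)²
     = 0.0009 + 8.8804 + 0.4096 + 3.7249 + 0.5329 + 1.9881 + 2.7556
     = 18.2924
λ·‖w‖₂² = 0.5·18.2924 = 9.1462

9.1462


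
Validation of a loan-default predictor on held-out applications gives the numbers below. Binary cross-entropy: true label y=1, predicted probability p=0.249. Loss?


BCE = -[y·ln(p) + (1-y)·ln(1-p)]
= -1·ln(0.249) - 0
= -ln(0.249) = 1.3903

1.3903


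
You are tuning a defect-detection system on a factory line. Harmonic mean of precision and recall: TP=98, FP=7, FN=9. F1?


Precision = 98/105 = 0.9333
Recall = 98/107 = 0.9159
F1 = 2·P·R/(P+R) = 2·TP/(2·TP+FP+FN) = 196/(196+7+9) = 196/212 = 0.9245

0.9245
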